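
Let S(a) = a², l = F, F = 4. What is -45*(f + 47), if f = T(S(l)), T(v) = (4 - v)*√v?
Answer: 45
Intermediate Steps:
l = 4
T(v) = √v*(4 - v)
f = -48 (f = √(4²)*(4 - 1*4²) = √16*(4 - 1*16) = 4*(4 - 16) = 4*(-12) = -48)
-45*(f + 47) = -45*(-48 + 47) = -45*(-1) = 45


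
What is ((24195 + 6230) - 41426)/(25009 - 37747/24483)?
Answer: -269337483/612257600 ≈ -0.43991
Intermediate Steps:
((24195 + 6230) - 41426)/(25009 - 37747/24483) = (30425 - 41426)/(25009 - 37747*1/24483) = -11001/(25009 - 37747/24483) = -11001/612257600/24483 = -11001*24483/612257600 = -269337483/612257600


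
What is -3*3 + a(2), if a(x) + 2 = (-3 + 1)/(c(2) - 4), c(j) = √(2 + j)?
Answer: -10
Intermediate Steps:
a(x) = -1 (a(x) = -2 + (-3 + 1)/(√(2 + 2) - 4) = -2 - 2/(√4 - 4) = -2 - 2/(2 - 4) = -2 - 2/(-2) = -2 - 2*(-½) = -2 + 1 = -1)
-3*3 + a(2) = -3*3 - 1 = -9 - 1 = -10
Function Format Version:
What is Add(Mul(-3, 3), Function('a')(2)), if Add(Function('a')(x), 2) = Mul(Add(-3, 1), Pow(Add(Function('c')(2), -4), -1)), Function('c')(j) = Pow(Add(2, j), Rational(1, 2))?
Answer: -10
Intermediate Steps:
Function('a')(x) = -1 (Function('a')(x) = Add(-2, Mul(Add(-3, 1), Pow(Add(Pow(Add(2, 2), Rational(1, 2)), -4), -1))) = Add(-2, Mul(-2, Pow(Add(Pow(4, Rational(1, 2)), -4), -1))) = Add(-2, Mul(-2, Pow(Add(2, -4), -1))) = Add(-2, Mul(-2, Pow(-2, -1))) = Add(-2, Mul(-2, Rational(-1, 2))) = Add(-2, 1) = -1)
Add(Mul(-3, 3), Function('a')(2)) = Add(Mul(-3, 3), -1) = Add(-9, -1) = -10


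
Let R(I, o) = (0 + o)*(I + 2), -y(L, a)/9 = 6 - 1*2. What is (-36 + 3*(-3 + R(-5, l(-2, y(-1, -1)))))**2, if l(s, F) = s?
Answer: 729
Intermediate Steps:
y(L, a) = -36 (y(L, a) = -9*(6 - 1*2) = -9*(6 - 2) = -9*4 = -36)
R(I, o) = o*(2 + I)
(-36 + 3*(-3 + R(-5, l(-2, y(-1, -1)))))**2 = (-36 + 3*(-3 - 2*(2 - 5)))**2 = (-36 + 3*(-3 - 2*(-3)))**2 = (-36 + 3*(-3 + 6))**2 = (-36 + 3*3)**2 = (-36 + 9)**2 = (-27)**2 = 729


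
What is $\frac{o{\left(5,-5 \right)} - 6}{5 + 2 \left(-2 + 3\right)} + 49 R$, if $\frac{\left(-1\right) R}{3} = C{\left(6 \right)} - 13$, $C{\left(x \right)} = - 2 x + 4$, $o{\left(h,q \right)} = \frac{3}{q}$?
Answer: $\frac{108012}{35} \approx 3086.1$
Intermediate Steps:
$C{\left(x \right)} = 4 - 2 x$
$R = 63$ ($R = - 3 \left(\left(4 - 12\right) - 13\right) = - 3 \left(-8 - 13\right) = \left(-3\right) \left(-21\right) = 63$)
$\frac{o{\left(5,-5 \right)} - 6}{5 + 2 \left(-2 + 3\right)} + 49 R = \frac{\frac{3}{-5} - 6}{5 + 2 \left(-2 + 3\right)} + 49 \cdot 63 = \frac{3 \left(- \frac{1}{5}\right) - 6}{5 + 2 \cdot 1} + 3087 = \frac{- \frac{3}{5} - 6}{5 + 2} + 3087 = - \frac{33}{5 \cdot 7} + 3087 = \left(- \frac{33}{5}\right) \frac{1}{7} + 3087 = - \frac{33}{35} + 3087 = \frac{108012}{35}$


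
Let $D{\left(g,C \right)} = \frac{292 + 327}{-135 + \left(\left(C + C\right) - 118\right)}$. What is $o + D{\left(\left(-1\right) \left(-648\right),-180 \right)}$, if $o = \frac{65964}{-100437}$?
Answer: $- \frac{34202145}{20522627} \approx -1.6666$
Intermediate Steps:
$D{\left(g,C \right)} = \frac{619}{-253 + 2 C}$ ($D{\left(g,C \right)} = \frac{619}{-135 + \left(2 C - 118\right)} = \frac{619}{-135 + \left(-118 + 2 C\right)} = \frac{619}{-253 + 2 C}$)
$o = - \frac{21988}{33479}$ ($o = 65964 \left(- \frac{1}{100437}\right) = - \frac{21988}{33479} \approx -0.65677$)
$o + D{\left(\left(-1\right) \left(-648\right),-180 \right)} = - \frac{21988}{33479} + \frac{619}{-253 + 2 \left(-180\right)} = - \frac{21988}{33479} + \frac{619}{-253 - 360} = - \frac{21988}{33479} + \frac{619}{-613} = - \frac{21988}{33479} + 619 \left(- \frac{1}{613}\right) = - \frac{21988}{33479} - \frac{619}{613} = - \frac{34202145}{20522627}$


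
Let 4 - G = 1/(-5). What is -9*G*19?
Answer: -3591/5 ≈ -718.20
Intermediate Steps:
G = 21/5 (G = 4 - 1/(-5) = 4 - 1*(-1/5) = 4 + 1/5 = 21/5 ≈ 4.2000)
-9*G*19 = -9*21/5*19 = -189/5*19 = -3591/5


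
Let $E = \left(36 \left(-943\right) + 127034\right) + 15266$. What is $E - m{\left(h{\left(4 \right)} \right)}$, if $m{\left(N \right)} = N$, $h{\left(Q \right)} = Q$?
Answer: $108348$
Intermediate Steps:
$E = 108352$ ($E = \left(-33948 + 127034\right) + 15266 = 93086 + 15266 = 108352$)
$E - m{\left(h{\left(4 \right)} \right)} = 108352 - 4 = 108348$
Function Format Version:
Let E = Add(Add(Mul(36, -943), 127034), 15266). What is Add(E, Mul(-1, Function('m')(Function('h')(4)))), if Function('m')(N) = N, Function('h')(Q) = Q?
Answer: 108348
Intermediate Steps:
E = 108352 (E = Add(Add(-33948, 127034), 15266) = Add(93086, 15266) = 108352)
Add(E, Mul(-1, Function('m')(Function('h')(4)))) = Add(108352, Mul(-1, 4)) = Add(108352, -4) = 108348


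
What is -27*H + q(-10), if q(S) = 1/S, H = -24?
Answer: 6479/10 ≈ 647.90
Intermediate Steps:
-27*H + q(-10) = -27*(-24) + 1/(-10) = 648 - ⅒ = 6479/10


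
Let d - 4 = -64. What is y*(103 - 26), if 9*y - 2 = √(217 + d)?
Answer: 154/9 + 77*√157/9 ≈ 124.31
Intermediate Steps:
d = -60 (d = 4 - 64 = -60)
y = 2/9 + √157/9 (y = 2/9 + √(217 - 60)/9 = 2/9 + √157/9 ≈ 1.6144)
y*(103 - 26) = (2/9 + √157/9)*(103 - 26) = (2/9 + √157/9)*77 = 154/9 + 77*√157/9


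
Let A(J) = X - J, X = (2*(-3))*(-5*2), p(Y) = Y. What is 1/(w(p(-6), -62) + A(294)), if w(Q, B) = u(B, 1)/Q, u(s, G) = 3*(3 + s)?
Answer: -2/409 ≈ -0.0048900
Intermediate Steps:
u(s, G) = 9 + 3*s
X = 60 (X = -6*(-10) = 60)
w(Q, B) = (9 + 3*B)/Q
A(J) = 60 - J
1/(w(p(-6), -62) + A(294)) = 1/(3*(3 - 62)/(-6) + (60 - 1*294)) = 1/(3*(-⅙)*(-59) + (60 - 294)) = 1/(59/2 - 234) = 1/(-409/2) = -2/409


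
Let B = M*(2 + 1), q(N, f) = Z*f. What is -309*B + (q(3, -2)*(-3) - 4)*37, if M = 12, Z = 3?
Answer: -10606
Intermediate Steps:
q(N, f) = 3*f
B = 36 (B = 12*(2 + 1) = 12*3 = 36)
-309*B + (q(3, -2)*(-3) - 4)*37 = -309*36 + ((3*(-2))*(-3) - 4)*37 = -11124 + (-6*(-3) - 4)*37 = -11124 + (18 - 4)*37 = -11124 + 14*37 = -11124 + 518 = -10606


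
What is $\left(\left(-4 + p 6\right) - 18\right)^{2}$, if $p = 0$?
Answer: $484$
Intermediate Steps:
$\left(\left(-4 + p 6\right) - 18\right)^{2} = \left(\left(-4 + 0 \cdot 6\right) - 18\right)^{2} = \left(\left(-4 + 0\right) - 18\right)^{2} = \left(-4 - 18\right)^{2} = \left(-22\right)^{2} = 484$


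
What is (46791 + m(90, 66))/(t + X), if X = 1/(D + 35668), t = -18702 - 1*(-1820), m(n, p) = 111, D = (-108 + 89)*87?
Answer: -531790510/191413743 ≈ -2.7782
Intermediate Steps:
D = -1653 (D = -19*87 = -1653)
t = -16882 (t = -18702 + 1820 = -16882)
X = 1/34015 (X = 1/(-1653 + 35668) = 1/34015 ≈ 2.9399e-5)
(46791 + m(90, 66))/(t + X) = (46791 + 111)/(-16882 + 1/34015) = 46902/(-574241229/34015) = 46902*(-34015/574241229) = -531790510/191413743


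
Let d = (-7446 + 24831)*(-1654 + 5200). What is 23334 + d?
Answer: 61670544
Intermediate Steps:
d = 61647210 (d = 17385*3546 = 61647210)
23334 + d = 23334 + 61647210 = 61670544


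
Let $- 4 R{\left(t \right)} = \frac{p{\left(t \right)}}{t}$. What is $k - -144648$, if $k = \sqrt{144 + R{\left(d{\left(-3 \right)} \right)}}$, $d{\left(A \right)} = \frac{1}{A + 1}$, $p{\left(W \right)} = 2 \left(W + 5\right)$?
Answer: $144648 + \frac{3 \sqrt{66}}{2} \approx 1.4466 \cdot 10^{5}$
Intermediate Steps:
$p{\left(W \right)} = 10 + 2 W$ ($p{\left(W \right)} = 2 \left(5 + W\right) = 10 + 2 W$)
$d{\left(A \right)} = \frac{1}{1 + A}$
$R{\left(t \right)} = - \frac{10 + 2 t}{4 t}$ ($R{\left(t \right)} = - \frac{\left(10 + 2 t\right) \frac{1}{t}}{4} = - \frac{\frac{1}{t} \left(10 + 2 t\right)}{4} = - \frac{10 + 2 t}{4 t}$)
$k = \frac{3 \sqrt{66}}{2}$ ($k = \sqrt{144 + \frac{-5 - \frac{1}{1 - 3}}{2 \frac{1}{1 - 3}}} = \sqrt{144 + \frac{-5 - \frac{1}{-2}}{2 \frac{1}{-2}}} = \sqrt{144 + \frac{-5 - - \frac{1}{2}}{2 \left(- \frac{1}{2}\right)}} = \sqrt{144 + \frac{1}{2} \left(-2\right) \left(-5 + \frac{1}{2}\right)} = \sqrt{144 + \frac{1}{2} \left(-2\right) \left(- \frac{9}{2}\right)} = \sqrt{144 + \frac{9}{2}} = \sqrt{\frac{297}{2}} = \frac{3 \sqrt{66}}{2} \approx 12.186$)
$k - -144648 = \frac{3 \sqrt{66}}{2} - -144648 = \frac{3 \sqrt{66}}{2} + 144648 = 144648 + \frac{3 \sqrt{66}}{2}$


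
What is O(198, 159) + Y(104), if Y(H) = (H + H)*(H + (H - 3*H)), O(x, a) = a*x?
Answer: 9850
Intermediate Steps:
Y(H) = -2*H**2 (Y(H) = (2*H)*(H - 2*H) = (2*H)*(-H) = -2*H**2)
O(198, 159) + Y(104) = 159*198 - 2*104**2 = 31482 - 2*10816 = 31482 - 21632 = 9850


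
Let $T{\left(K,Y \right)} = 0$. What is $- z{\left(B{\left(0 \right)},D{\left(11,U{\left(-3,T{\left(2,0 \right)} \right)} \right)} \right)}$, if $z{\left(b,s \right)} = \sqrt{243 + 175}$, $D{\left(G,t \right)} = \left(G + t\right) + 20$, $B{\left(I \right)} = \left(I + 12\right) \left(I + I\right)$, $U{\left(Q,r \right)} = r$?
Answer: $- \sqrt{418} \approx -20.445$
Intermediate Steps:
$B{\left(I \right)} = 2 I \left(12 + I\right)$ ($B{\left(I \right)} = \left(12 + I\right) 2 I = 2 I \left(12 + I\right)$)
$D{\left(G,t \right)} = 20 + G + t$
$z{\left(b,s \right)} = \sqrt{418}$
$- z{\left(B{\left(0 \right)},D{\left(11,U{\left(-3,T{\left(2,0 \right)} \right)} \right)} \right)} = - \sqrt{418}$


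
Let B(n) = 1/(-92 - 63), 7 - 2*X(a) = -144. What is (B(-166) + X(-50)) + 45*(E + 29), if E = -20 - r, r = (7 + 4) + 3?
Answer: -46347/310 ≈ -149.51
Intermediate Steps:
X(a) = 151/2 (X(a) = 7/2 - ½*(-144) = 7/2 + 72 = 151/2)
r = 14 (r = 11 + 3 = 14)
E = -34 (E = -20 - 1*14 = -20 - 14 = -34)
B(n) = -1/155 (B(n) = 1/(-155) = -1/155)
(B(-166) + X(-50)) + 45*(E + 29) = (-1/155 + 151/2) + 45*(-34 + 29) = 23403/310 + 45*(-5) = 23403/310 - 225 = -46347/310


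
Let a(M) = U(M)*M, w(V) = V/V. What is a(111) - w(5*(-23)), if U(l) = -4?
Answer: -445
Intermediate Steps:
w(V) = 1
a(M) = -4*M
a(111) - w(5*(-23)) = -4*111 - 1*1 = -444 - 1 = -445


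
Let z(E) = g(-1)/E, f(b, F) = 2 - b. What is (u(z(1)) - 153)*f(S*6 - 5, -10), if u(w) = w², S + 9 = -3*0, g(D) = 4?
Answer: -8357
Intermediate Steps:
S = -9 (S = -9 - 3*0 = -9 + 0 = -9)
z(E) = 4/E
(u(z(1)) - 153)*f(S*6 - 5, -10) = ((4/1)² - 153)*(2 - (-9*6 - 5)) = ((4*1)² - 153)*(2 - (-54 - 5)) = (4² - 153)*(2 - 1*(-59)) = (16 - 153)*(2 + 59) = -137*61 = -8357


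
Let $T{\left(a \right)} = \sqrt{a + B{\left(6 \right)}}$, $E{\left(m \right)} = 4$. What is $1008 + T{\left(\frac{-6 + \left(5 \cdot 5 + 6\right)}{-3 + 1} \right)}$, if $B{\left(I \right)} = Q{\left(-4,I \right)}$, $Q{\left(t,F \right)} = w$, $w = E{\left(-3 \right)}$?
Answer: $1008 + \frac{i \sqrt{34}}{2} \approx 1008.0 + 2.9155 i$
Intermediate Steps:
$w = 4$
$Q{\left(t,F \right)} = 4$
$B{\left(I \right)} = 4$
$T{\left(a \right)} = \sqrt{4 + a}$ ($T{\left(a \right)} = \sqrt{a + 4} = \sqrt{4 + a}$)
$1008 + T{\left(\frac{-6 + \left(5 \cdot 5 + 6\right)}{-3 + 1} \right)} = 1008 + \sqrt{4 + \frac{-6 + \left(5 \cdot 5 + 6\right)}{-3 + 1}} = 1008 + \sqrt{4 + \frac{-6 + \left(25 + 6\right)}{-2}} = 1008 + \sqrt{4 + \left(-6 + 31\right) \left(- \frac{1}{2}\right)} = 1008 + \sqrt{4 + 25 \left(- \frac{1}{2}\right)} = 1008 + \sqrt{4 - \frac{25}{2}} = 1008 + \sqrt{- \frac{17}{2}} = 1008 + \frac{i \sqrt{34}}{2}$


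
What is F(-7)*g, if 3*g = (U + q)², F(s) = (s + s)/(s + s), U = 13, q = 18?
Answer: 961/3 ≈ 320.33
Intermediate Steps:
F(s) = 1 (F(s) = (2*s)/((2*s)) = (2*s)*(1/(2*s)) = 1)
g = 961/3 (g = (13 + 18)²/3 = (⅓)*31² = (⅓)*961 = 961/3 ≈ 320.33)
F(-7)*g = 1*(961/3) = 961/3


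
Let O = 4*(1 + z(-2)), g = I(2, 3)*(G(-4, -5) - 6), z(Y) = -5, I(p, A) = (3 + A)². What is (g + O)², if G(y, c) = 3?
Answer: 15376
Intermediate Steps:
g = -108 (g = (3 + 3)²*(3 - 6) = 6²*(-3) = 36*(-3) = -108)
O = -16 (O = 4*(1 - 5) = 4*(-4) = -16)
(g + O)² = (-108 - 16)² = (-124)² = 15376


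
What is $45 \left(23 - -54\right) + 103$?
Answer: $3568$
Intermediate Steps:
$45 \left(23 - -54\right) + 103 = 45 \left(23 + 54\right) + 103 = 45 \cdot 77 + 103 = 3465 + 103 = 3568$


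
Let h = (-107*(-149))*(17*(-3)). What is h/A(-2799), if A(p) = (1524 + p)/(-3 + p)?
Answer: -44672286/25 ≈ -1.7869e+6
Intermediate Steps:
A(p) = (1524 + p)/(-3 + p)
h = -813093 (h = 15943*(-51) = -813093)
h/A(-2799) = -813093*(-3 - 2799)/(1524 - 2799) = -813093/(-1275/(-2802)) = -813093/((-1/2802*(-1275))) = -813093/425/934 = -813093*934/425 = -44672286/25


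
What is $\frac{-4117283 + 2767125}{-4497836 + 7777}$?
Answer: $\frac{1350158}{4490059} \approx 0.3007$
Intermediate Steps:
$\frac{-4117283 + 2767125}{-4497836 + 7777} = - \frac{1350158}{-4490059} = \left(-1350158\right) \left(- \frac{1}{4490059}\right) = \frac{1350158}{4490059}$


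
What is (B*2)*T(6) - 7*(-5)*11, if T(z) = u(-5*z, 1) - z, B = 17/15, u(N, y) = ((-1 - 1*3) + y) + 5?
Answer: 5639/15 ≈ 375.93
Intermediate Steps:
u(N, y) = 1 + y (u(N, y) = ((-1 - 3) + y) + 5 = (-4 + y) + 5 = 1 + y)
B = 17/15 (B = 17*(1/15) = 17/15 ≈ 1.1333)
T(z) = 2 - z (T(z) = (1 + 1) - z = 2 - z)
(B*2)*T(6) - 7*(-5)*11 = ((17/15)*2)*(2 - 1*6) - 7*(-5)*11 = 34*(2 - 6)/15 - (-35)*11 = (34/15)*(-4) - 1*(-385) = -136/15 + 385 = 5639/15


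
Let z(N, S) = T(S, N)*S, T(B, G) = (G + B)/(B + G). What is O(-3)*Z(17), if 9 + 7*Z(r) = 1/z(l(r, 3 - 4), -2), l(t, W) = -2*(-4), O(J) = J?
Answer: 57/14 ≈ 4.0714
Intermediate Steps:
T(B, G) = 1 (T(B, G) = (B + G)/(B + G) = 1)
l(t, W) = 8
z(N, S) = S (z(N, S) = 1*S = S)
Z(r) = -19/14 (Z(r) = -9/7 + (1/7)/(-2) = -9/7 + (1/7)*(-1/2) = -9/7 - 1/14 = -19/14)
O(-3)*Z(17) = -3*(-19/14) = 57/14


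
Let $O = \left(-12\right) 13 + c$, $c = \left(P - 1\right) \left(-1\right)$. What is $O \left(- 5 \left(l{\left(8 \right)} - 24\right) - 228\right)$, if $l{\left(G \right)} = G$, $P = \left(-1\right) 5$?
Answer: $22200$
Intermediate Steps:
$P = -5$
$c = 6$ ($c = \left(-5 - 1\right) \left(-1\right) = \left(-6\right) \left(-1\right) = 6$)
$O = -150$ ($O = \left(-12\right) 13 + 6 = -156 + 6 = -150$)
$O \left(- 5 \left(l{\left(8 \right)} - 24\right) - 228\right) = - 150 \left(- 5 \left(8 - 24\right) - 228\right) = - 150 \left(\left(-5\right) \left(-16\right) - 228\right) = - 150 \left(80 - 228\right) = \left(-150\right) \left(-148\right) = 22200$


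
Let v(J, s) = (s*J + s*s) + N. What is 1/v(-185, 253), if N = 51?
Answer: 1/17255 ≈ 5.7954e-5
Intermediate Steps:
v(J, s) = 51 + s² + J*s (v(J, s) = (s*J + s*s) + 51 = (J*s + s²) + 51 = (s² + J*s) + 51 = 51 + s² + J*s)
1/v(-185, 253) = 1/(51 + 253² - 185*253) = 1/(51 + 64009 - 46805) = 1/17255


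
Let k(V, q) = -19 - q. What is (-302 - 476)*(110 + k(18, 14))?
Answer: -59906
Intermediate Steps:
(-302 - 476)*(110 + k(18, 14)) = (-302 - 476)*(110 + (-19 - 1*14)) = -778*(110 + (-19 - 14)) = -778*(110 - 33) = -778*77 = -59906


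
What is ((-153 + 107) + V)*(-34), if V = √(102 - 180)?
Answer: 1564 - 34*I*√78 ≈ 1564.0 - 300.28*I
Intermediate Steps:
V = I*√78 (V = √(-78) = I*√78 ≈ 8.8318*I)
((-153 + 107) + V)*(-34) = ((-153 + 107) + I*√78)*(-34) = (-46 + I*√78)*(-34) = 1564 - 34*I*√78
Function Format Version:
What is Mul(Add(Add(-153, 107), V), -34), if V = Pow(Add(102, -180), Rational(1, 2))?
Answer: Add(1564, Mul(-34, I, Pow(78, Rational(1, 2)))) ≈ Add(1564.0, Mul(-300.28, I))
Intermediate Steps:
V = Mul(I, Pow(78, Rational(1, 2))) (V = Pow(-78, Rational(1, 2)) = Mul(I, Pow(78, Rational(1, 2))) ≈ Mul(8.8318, I))
Mul(Add(Add(-153, 107), V), -34) = Mul(Add(Add(-153, 107), Mul(I, Pow(78, Rational(1, 2)))), -34) = Mul(Add(-46, Mul(I, Pow(78, Rational(1, 2)))), -34) = Add(1564, Mul(-34, I, Pow(78, Rational(1, 2))))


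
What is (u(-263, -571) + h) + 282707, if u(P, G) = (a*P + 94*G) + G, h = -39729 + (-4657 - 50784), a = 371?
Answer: 35719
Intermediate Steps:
h = -95170 (h = -39729 - 55441 = -95170)
u(P, G) = 95*G + 371*P (u(P, G) = (371*P + 94*G) + G = (94*G + 371*P) + G = 95*G + 371*P)
(u(-263, -571) + h) + 282707 = ((95*(-571) + 371*(-263)) - 95170) + 282707 = ((-54245 - 97573) - 95170) + 282707 = (-151818 - 95170) + 282707 = -246988 + 282707 = 35719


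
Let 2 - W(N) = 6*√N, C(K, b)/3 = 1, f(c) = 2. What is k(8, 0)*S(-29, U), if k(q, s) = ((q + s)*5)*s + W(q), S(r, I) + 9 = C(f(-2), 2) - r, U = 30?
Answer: 46 - 276*√2 ≈ -344.32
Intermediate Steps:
C(K, b) = 3 (C(K, b) = 3*1 = 3)
S(r, I) = -6 - r (S(r, I) = -9 + (3 - r) = -6 - r)
W(N) = 2 - 6*√N
k(q, s) = 2 - 6*√q + s*(5*q + 5*s) (k(q, s) = ((q + s)*5)*s + (2 - 6*√q) = (5*q + 5*s)*s + (2 - 6*√q) = s*(5*q + 5*s) + (2 - 6*√q) = 2 - 6*√q + s*(5*q + 5*s))
k(8, 0)*S(-29, U) = (2 - 12*√2 + 5*0² + 5*8*0)*(-6 - 1*(-29)) = (2 - 12*√2 + 5*0 + 0)*(-6 + 29) = (2 - 12*√2 + 0 + 0)*23 = (2 - 12*√2)*23 = 46 - 276*√2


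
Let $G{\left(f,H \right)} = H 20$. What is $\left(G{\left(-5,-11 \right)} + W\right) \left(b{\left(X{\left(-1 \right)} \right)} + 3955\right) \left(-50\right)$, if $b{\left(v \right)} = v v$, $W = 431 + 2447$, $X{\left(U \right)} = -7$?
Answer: $-532131600$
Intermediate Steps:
$G{\left(f,H \right)} = 20 H$
$W = 2878$
$b{\left(v \right)} = v^{2}$
$\left(G{\left(-5,-11 \right)} + W\right) \left(b{\left(X{\left(-1 \right)} \right)} + 3955\right) \left(-50\right) = \left(20 \left(-11\right) + 2878\right) \left(\left(-7\right)^{2} + 3955\right) \left(-50\right) = \left(-220 + 2878\right) \left(49 + 3955\right) \left(-50\right) = 2658 \cdot 4004 \left(-50\right) = 10642632 \left(-50\right) = -532131600$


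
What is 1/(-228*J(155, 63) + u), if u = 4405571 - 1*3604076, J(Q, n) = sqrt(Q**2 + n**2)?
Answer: 89055/71215443881 + 76*sqrt(27994)/213646331643 ≈ 1.3100e-6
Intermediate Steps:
u = 801495 (u = 4405571 - 3604076 = 801495)
1/(-228*J(155, 63) + u) = 1/(-228*sqrt(155**2 + 63**2) + 801495) = 1/(-228*sqrt(24025 + 3969) + 801495) = 1/(-228*sqrt(27994) + 801495) = 1/(801495 - 228*sqrt(27994))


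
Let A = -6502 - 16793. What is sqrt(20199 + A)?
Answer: 6*I*sqrt(86) ≈ 55.642*I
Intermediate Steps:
A = -23295
sqrt(20199 + A) = sqrt(20199 - 23295) = sqrt(-3096) = 6*I*sqrt(86)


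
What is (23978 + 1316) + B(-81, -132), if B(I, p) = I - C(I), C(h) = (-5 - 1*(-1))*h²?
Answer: 51457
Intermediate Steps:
C(h) = -4*h² (C(h) = (-5 + 1)*h² = -4*h²)
B(I, p) = I + 4*I² (B(I, p) = I - (-4)*I² = I + 4*I²)
(23978 + 1316) + B(-81, -132) = (23978 + 1316) - 81*(1 + 4*(-81)) = 25294 - 81*(1 - 324) = 25294 - 81*(-323) = 25294 + 26163 = 51457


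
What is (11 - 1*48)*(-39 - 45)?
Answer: 3108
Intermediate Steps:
(11 - 1*48)*(-39 - 45) = (11 - 48)*(-84) = -37*(-84) = 3108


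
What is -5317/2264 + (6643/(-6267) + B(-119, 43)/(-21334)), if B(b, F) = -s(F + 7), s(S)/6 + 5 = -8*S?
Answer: -533109970717/151348601496 ≈ -3.5224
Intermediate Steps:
s(S) = -30 - 48*S (s(S) = -30 + 6*(-8*S) = -30 - 48*S)
B(b, F) = 366 + 48*F (B(b, F) = -(-30 - 48*(F + 7)) = -(-30 - 48*(7 + F)) = -(-30 + (-336 - 48*F)) = -(-366 - 48*F) = 366 + 48*F)
-5317/2264 + (6643/(-6267) + B(-119, 43)/(-21334)) = -5317/2264 + (6643/(-6267) + (366 + 48*43)/(-21334)) = -5317*1/2264 + (6643*(-1/6267) + (366 + 2064)*(-1/21334)) = -5317/2264 + (-6643/6267 + 2430*(-1/21334)) = -5317/2264 + (-6643/6267 - 1215/10667) = -5317/2264 - 78475286/66850089 = -533109970717/151348601496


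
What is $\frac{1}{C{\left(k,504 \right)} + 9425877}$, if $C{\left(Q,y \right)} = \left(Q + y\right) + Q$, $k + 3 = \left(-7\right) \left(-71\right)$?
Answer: $\frac{1}{9427369} \approx 1.0607 \cdot 10^{-7}$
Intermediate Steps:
$k = 494$ ($k = -3 - -497 = -3 + 497 = 494$)
$C{\left(Q,y \right)} = y + 2 Q$
$\frac{1}{C{\left(k,504 \right)} + 9425877} = \frac{1}{\left(504 + 2 \cdot 494\right) + 9425877} = \frac{1}{\left(504 + 988\right) + 9425877} = \frac{1}{1492 + 9425877} = \frac{1}{9427369}$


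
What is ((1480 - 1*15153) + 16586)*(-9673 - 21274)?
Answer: -90148611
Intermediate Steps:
((1480 - 1*15153) + 16586)*(-9673 - 21274) = ((1480 - 15153) + 16586)*(-30947) = (-13673 + 16586)*(-30947) = 2913*(-30947) = -90148611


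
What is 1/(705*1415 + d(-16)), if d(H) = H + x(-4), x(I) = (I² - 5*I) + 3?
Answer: 1/997598 ≈ 1.0024e-6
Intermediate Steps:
x(I) = 3 + I² - 5*I
d(H) = 39 + H (d(H) = H + (3 + (-4)² - 5*(-4)) = H + (3 + 16 + 20) = H + 39 = 39 + H)
1/(705*1415 + d(-16)) = 1/(705*1415 + (39 - 16)) = 1/(997575 + 23) = 1/997598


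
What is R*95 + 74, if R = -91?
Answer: -8571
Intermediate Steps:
R*95 + 74 = -91*95 + 74 = -8645 + 74 = -8571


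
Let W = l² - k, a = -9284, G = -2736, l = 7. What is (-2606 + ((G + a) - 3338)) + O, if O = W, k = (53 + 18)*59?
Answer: -22104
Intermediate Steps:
k = 4189 (k = 71*59 = 4189)
W = -4140 (W = 7² - 1*4189 = 49 - 4189 = -4140)
O = -4140
(-2606 + ((G + a) - 3338)) + O = (-2606 + ((-2736 - 9284) - 3338)) - 4140 = (-2606 + (-12020 - 3338)) - 4140 = (-2606 - 15358) - 4140 = -17964 - 4140 = -22104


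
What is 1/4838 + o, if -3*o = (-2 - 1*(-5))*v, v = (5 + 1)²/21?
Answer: -58049/33866 ≈ -1.7141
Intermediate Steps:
v = 12/7 (v = 6²*(1/21) = 36*(1/21) = 12/7 ≈ 1.7143)
o = -12/7 (o = -(-2 - 1*(-5))*12/(3*7) = -(-2 + 5)*12/(3*7) = -12/7 ≈ -1.7143)
1/4838 + o = 1/4838 - 12/7 = -58049/33866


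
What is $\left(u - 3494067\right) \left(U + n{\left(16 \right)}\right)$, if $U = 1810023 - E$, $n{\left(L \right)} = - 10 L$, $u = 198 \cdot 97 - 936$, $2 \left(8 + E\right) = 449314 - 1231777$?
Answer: $- \frac{15301170932385}{2} \approx -7.6506 \cdot 10^{12}$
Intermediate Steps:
$E = - \frac{782479}{2}$ ($E = -8 + \frac{449314 - 1231777}{2} = -8 + \frac{1}{2} \left(-782463\right) = -8 - \frac{782463}{2} = - \frac{782479}{2} \approx -3.9124 \cdot 10^{5}$)
$u = 18270$ ($u = 19206 - 936 = 18270$)
$U = \frac{4402525}{2}$ ($U = 1810023 - - \frac{782479}{2} = 1810023 + \frac{782479}{2} = \frac{4402525}{2} \approx 2.2013 \cdot 10^{6}$)
$\left(u - 3494067\right) \left(U + n{\left(16 \right)}\right) = \left(18270 - 3494067\right) \left(\frac{4402525}{2} - 160\right) = - 3475797 \left(\frac{4402525}{2} - 160\right) = \left(-3475797\right) \frac{4402205}{2} = - \frac{15301170932385}{2}$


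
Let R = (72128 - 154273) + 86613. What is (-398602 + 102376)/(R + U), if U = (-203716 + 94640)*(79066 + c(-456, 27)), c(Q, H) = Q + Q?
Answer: 148113/4262360618 ≈ 3.4749e-5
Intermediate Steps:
c(Q, H) = 2*Q
U = -8524725704 (U = (-203716 + 94640)*(79066 + 2*(-456)) = -109076*(79066 - 912) = -109076*78154 = -8524725704)
R = 4468 (R = -82145 + 86613 = 4468)
(-398602 + 102376)/(R + U) = (-398602 + 102376)/(4468 - 8524725704) = -296226/(-8524721236) = -296226*(-1/8524721236) = 148113/4262360618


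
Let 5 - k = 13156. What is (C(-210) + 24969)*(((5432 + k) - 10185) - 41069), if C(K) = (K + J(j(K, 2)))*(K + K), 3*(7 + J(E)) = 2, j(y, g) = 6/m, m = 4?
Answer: -6830783617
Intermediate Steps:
k = -13151 (k = 5 - 1*13156 = 5 - 13156 = -13151)
j(y, g) = 3/2 (j(y, g) = 6/4 = 6*(¼) = 3/2)
J(E) = -19/3 (J(E) = -7 + (⅓)*2 = -7 + ⅔ = -19/3)
C(K) = 2*K*(-19/3 + K) (C(K) = (K - 19/3)*(K + K) = (-19/3 + K)*(2*K) = 2*K*(-19/3 + K))
(C(-210) + 24969)*(((5432 + k) - 10185) - 41069) = ((⅔)*(-210)*(-19 + 3*(-210)) + 24969)*(((5432 - 13151) - 10185) - 41069) = ((⅔)*(-210)*(-19 - 630) + 24969)*((-7719 - 10185) - 41069) = ((⅔)*(-210)*(-649) + 24969)*(-17904 - 41069) = (90860 + 24969)*(-58973) = 115829*(-58973) = -6830783617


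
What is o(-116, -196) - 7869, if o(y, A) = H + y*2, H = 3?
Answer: -8098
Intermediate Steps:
o(y, A) = 3 + 2*y (o(y, A) = 3 + y*2 = 3 + 2*y)
o(-116, -196) - 7869 = (3 + 2*(-116)) - 7869 = (3 - 232) - 7869 = -229 - 7869 = -8098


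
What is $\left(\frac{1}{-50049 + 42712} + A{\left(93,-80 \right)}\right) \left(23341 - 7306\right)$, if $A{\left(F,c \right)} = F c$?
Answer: $- \frac{875307050835}{7337} \approx -1.193 \cdot 10^{8}$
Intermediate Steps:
$\left(\frac{1}{-50049 + 42712} + A{\left(93,-80 \right)}\right) \left(23341 - 7306\right) = \left(\frac{1}{-50049 + 42712} + 93 \left(-80\right)\right) \left(23341 - 7306\right) = \left(\frac{1}{-7337} - 7440\right) 16035 = \left(- \frac{1}{7337} - 7440\right) 16035 = \left(- \frac{54587281}{7337}\right) 16035 = - \frac{875307050835}{7337}$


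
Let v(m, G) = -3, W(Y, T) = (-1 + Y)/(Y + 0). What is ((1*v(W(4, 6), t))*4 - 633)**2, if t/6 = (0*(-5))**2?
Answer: 416025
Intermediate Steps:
W(Y, T) = (-1 + Y)/Y
t = 0 (t = 6*(0*(-5))**2 = 6*0**2 = 6*0 = 0)
((1*v(W(4, 6), t))*4 - 633)**2 = ((1*(-3))*4 - 633)**2 = (-3*4 - 633)**2 = (-12 - 633)**2 = (-645)**2 = 416025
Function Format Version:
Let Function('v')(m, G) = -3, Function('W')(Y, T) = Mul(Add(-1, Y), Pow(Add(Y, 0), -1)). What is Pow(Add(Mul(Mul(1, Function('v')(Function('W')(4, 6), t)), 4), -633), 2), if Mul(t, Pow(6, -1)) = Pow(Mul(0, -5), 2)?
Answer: 416025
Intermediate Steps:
Function('W')(Y, T) = Mul(Pow(Y, -1), Add(-1, Y)) (Function('W')(Y, T) = Mul(Add(-1, Y), Pow(Y, -1)) = Mul(Pow(Y, -1), Add(-1, Y)))
t = 0 (t = Mul(6, Pow(Mul(0, -5), 2)) = Mul(6, Pow(0, 2)) = Mul(6, 0) = 0)
Pow(Add(Mul(Mul(1, Function('v')(Function('W')(4, 6), t)), 4), -633), 2) = Pow(Add(Mul(Mul(1, -3), 4), -633), 2) = Pow(Add(Mul(-3, 4), -633), 2) = Pow(Add(-12, -633), 2) = Pow(-645, 2) = 416025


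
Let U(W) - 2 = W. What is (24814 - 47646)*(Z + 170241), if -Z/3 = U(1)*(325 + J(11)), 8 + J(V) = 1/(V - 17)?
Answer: -3821837064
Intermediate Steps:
U(W) = 2 + W
J(V) = -8 + 1/(-17 + V) (J(V) = -8 + 1/(V - 17) = -8 + 1/(-17 + V))
Z = -5703/2 (Z = -3*(2 + 1)*(325 + (137 - 8*11)/(-17 + 11)) = -9*(325 + (137 - 88)/(-6)) = -9*(325 - ⅙*49) = -9*(325 - 49/6) = -9*1901/6 = -3*1901/2 = -5703/2 ≈ -2851.5)
(24814 - 47646)*(Z + 170241) = (24814 - 47646)*(-5703/2 + 170241) = -22832*334779/2 = -3821837064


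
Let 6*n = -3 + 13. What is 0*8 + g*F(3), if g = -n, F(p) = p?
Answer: -5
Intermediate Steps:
n = 5/3 (n = (-3 + 13)/6 = (⅙)*10 = 5/3 ≈ 1.6667)
g = -5/3 (g = -1*5/3 = -5/3 ≈ -1.6667)
0*8 + g*F(3) = 0*8 - 5/3*3 = 0 - 5 = -5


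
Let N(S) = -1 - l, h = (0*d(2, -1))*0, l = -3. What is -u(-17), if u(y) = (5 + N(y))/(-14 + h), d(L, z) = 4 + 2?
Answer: 1/2 ≈ 0.50000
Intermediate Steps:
d(L, z) = 6
h = 0 (h = (0*6)*0 = 0*0 = 0)
N(S) = 2 (N(S) = -1 - 1*(-3) = -1 + 3 = 2)
u(y) = -1/2 (u(y) = (5 + 2)/(-14 + 0) = 7/(-14) = 7*(-1/14) = -1/2)
-u(-17) = -1*(-1/2) = 1/2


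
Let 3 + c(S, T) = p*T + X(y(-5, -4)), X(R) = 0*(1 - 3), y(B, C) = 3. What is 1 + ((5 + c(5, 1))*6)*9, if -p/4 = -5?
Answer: 1189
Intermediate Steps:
X(R) = 0 (X(R) = 0*(-2) = 0)
p = 20 (p = -4*(-5) = 20)
c(S, T) = -3 + 20*T (c(S, T) = -3 + (20*T + 0) = -3 + 20*T)
1 + ((5 + c(5, 1))*6)*9 = 1 + ((5 + (-3 + 20*1))*6)*9 = 1 + ((5 + (-3 + 20))*6)*9 = 1 + ((5 + 17)*6)*9 = 1 + (22*6)*9 = 1 + 132*9 = 1 + 1188 = 1189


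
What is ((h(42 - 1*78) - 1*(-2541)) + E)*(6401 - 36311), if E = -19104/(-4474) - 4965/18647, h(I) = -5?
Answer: -3169025430947130/41713339 ≈ -7.5971e+7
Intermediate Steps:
E = 167009439/41713339 (E = -19104*(-1/4474) - 4965*1/18647 = 9552/2237 - 4965/18647 = 167009439/41713339 ≈ 4.0037)
((h(42 - 1*78) - 1*(-2541)) + E)*(6401 - 36311) = ((-5 - 1*(-2541)) + 167009439/41713339)*(6401 - 36311) = ((-5 + 2541) + 167009439/41713339)*(-29910) = (2536 + 167009439/41713339)*(-29910) = (105952037143/41713339)*(-29910) = -3169025430947130/41713339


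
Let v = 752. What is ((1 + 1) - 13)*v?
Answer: -8272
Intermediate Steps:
((1 + 1) - 13)*v = ((1 + 1) - 13)*752 = (2 - 13)*752 = -11*752 = -8272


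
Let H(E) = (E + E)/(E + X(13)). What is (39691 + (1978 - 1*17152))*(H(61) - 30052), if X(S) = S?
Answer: -27259545171/37 ≈ -7.3674e+8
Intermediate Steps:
H(E) = 2*E/(13 + E) (H(E) = (E + E)/(E + 13) = (2*E)/(13 + E) = 2*E/(13 + E))
(39691 + (1978 - 1*17152))*(H(61) - 30052) = (39691 + (1978 - 1*17152))*(2*61/(13 + 61) - 30052) = (39691 + (1978 - 17152))*(2*61/74 - 30052) = (39691 - 15174)*(2*61*(1/74) - 30052) = 24517*(61/37 - 30052) = 24517*(-1111863/37) = -27259545171/37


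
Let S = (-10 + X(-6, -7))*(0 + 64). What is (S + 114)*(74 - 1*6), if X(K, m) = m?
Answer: -66232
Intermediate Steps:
S = -1088 (S = (-10 - 7)*(0 + 64) = -17*64 = -1088)
(S + 114)*(74 - 1*6) = (-1088 + 114)*(74 - 1*6) = -974*(74 - 6) = -974*68 = -66232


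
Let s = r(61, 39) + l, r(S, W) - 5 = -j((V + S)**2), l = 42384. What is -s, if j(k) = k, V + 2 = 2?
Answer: -38668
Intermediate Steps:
V = 0 (V = -2 + 2 = 0)
r(S, W) = 5 - S**2 (r(S, W) = 5 - (0 + S)**2 = 5 - S**2)
s = 38668 (s = (5 - 1*61**2) + 42384 = (5 - 1*3721) + 42384 = (5 - 3721) + 42384 = -3716 + 42384 = 38668)
-s = -1*38668 = -38668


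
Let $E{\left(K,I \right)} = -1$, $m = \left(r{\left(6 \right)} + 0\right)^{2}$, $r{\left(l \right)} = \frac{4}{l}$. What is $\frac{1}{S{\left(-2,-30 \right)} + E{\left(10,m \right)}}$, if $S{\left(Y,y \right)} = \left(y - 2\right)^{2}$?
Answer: $\frac{1}{1023} \approx 0.00097752$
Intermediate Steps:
$S{\left(Y,y \right)} = \left(-2 + y\right)^{2}$
$m = \frac{4}{9}$ ($m = \left(\frac{4}{6} + 0\right)^{2} = \left(4 \cdot \frac{1}{6} + 0\right)^{2} = \left(\frac{2}{3} + 0\right)^{2} = \left(\frac{2}{3}\right)^{2} = \frac{4}{9} \approx 0.44444$)
$\frac{1}{S{\left(-2,-30 \right)} + E{\left(10,m \right)}} = \frac{1}{\left(-2 - 30\right)^{2} - 1} = \frac{1}{\left(-32\right)^{2} - 1} = \frac{1}{1024 - 1} = \frac{1}{1023}$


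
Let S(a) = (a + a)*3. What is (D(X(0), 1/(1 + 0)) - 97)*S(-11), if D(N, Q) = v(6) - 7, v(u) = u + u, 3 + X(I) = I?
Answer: 6072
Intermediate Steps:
X(I) = -3 + I
v(u) = 2*u
S(a) = 6*a (S(a) = (2*a)*3 = 6*a)
D(N, Q) = 5 (D(N, Q) = 2*6 - 7 = 12 - 7 = 5)
(D(X(0), 1/(1 + 0)) - 97)*S(-11) = (5 - 97)*(6*(-11)) = -92*(-66) = 6072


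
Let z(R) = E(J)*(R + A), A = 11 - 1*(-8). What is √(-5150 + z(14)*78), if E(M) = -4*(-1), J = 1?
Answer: √5146 ≈ 71.736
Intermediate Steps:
E(M) = 4
A = 19 (A = 11 + 8 = 19)
z(R) = 76 + 4*R (z(R) = 4*(R + 19) = 4*(19 + R) = 76 + 4*R)
√(-5150 + z(14)*78) = √(-5150 + (76 + 4*14)*78) = √(-5150 + (76 + 56)*78) = √(-5150 + 132*78) = √(-5150 + 10296) = √5146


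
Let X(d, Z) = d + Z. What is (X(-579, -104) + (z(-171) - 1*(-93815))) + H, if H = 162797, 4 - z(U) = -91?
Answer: 256024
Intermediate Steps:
X(d, Z) = Z + d
z(U) = 95 (z(U) = 4 - 1*(-91) = 4 + 91 = 95)
(X(-579, -104) + (z(-171) - 1*(-93815))) + H = ((-104 - 579) + (95 - 1*(-93815))) + 162797 = (-683 + (95 + 93815)) + 162797 = (-683 + 93910) + 162797 = 93227 + 162797 = 256024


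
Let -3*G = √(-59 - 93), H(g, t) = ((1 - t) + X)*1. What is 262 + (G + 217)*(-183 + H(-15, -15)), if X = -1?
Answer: -36194 + 112*I*√38 ≈ -36194.0 + 690.41*I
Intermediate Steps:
H(g, t) = -t (H(g, t) = ((1 - t) - 1)*1 = -t*1 = -t)
G = -2*I*√38/3 (G = -√(-59 - 93)/3 = -2*I*√38/3 ≈ -4.1096*I)
262 + (G + 217)*(-183 + H(-15, -15)) = 262 + (-2*I*√38/3 + 217)*(-183 - 1*(-15)) = 262 + (217 - 2*I*√38/3)*(-183 + 15) = 262 + (217 - 2*I*√38/3)*(-168) = 262 + (-36456 + 112*I*√38) = -36194 + 112*I*√38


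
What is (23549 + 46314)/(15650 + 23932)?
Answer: 69863/39582 ≈ 1.7650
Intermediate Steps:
(23549 + 46314)/(15650 + 23932) = 69863/39582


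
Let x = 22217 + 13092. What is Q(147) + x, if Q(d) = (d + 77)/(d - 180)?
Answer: 1164973/33 ≈ 35302.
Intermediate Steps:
Q(d) = (77 + d)/(-180 + d)
x = 35309
Q(147) + x = (77 + 147)/(-180 + 147) + 35309 = 224/(-33) + 35309 = -1/33*224 + 35309 = -224/33 + 35309 = 1164973/33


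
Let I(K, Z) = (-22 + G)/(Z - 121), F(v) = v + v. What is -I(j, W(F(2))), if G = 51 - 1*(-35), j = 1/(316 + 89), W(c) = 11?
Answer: 32/55 ≈ 0.58182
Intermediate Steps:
F(v) = 2*v
j = 1/405 ≈ 0.0024691
G = 86 (G = 51 + 35 = 86)
I(K, Z) = 64/(-121 + Z) (I(K, Z) = (-22 + 86)/(Z - 121) = 64/(-121 + Z))
-I(j, W(F(2))) = -64/(-121 + 11) = -64/(-110) = -64*(-1)/110 = -1*(-32/55) = 32/55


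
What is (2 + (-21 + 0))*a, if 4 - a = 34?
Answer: 570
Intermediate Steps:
a = -30 (a = 4 - 1*34 = 4 - 34 = -30)
(2 + (-21 + 0))*a = (2 + (-21 + 0))*(-30) = (2 - 21)*(-30) = -19*(-30) = 570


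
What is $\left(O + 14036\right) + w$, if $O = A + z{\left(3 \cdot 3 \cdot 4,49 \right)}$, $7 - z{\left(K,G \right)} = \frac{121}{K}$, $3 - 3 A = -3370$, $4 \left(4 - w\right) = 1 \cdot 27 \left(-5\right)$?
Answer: $\frac{273631}{18} \approx 15202.0$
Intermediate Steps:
$w = \frac{151}{4}$ ($w = 4 - \frac{1 \cdot 27 \left(-5\right)}{4} = 4 - \frac{27 \left(-5\right)}{4} = 4 - - \frac{135}{4} = 4 + \frac{135}{4} = \frac{151}{4} \approx 37.75$)
$A = \frac{3373}{3}$ ($A = 1 - - \frac{3370}{3} = 1 + \frac{3370}{3} = \frac{3373}{3} \approx 1124.3$)
$z{\left(K,G \right)} = 7 - \frac{121}{K}$
$O = \frac{40607}{36}$ ($O = \frac{3373}{3} + \left(7 - \frac{121}{3 \cdot 3 \cdot 4}\right) = \frac{3373}{3} + \left(7 - \frac{121}{9 \cdot 4}\right) = \frac{3373}{3} + \left(7 - \frac{121}{36}\right) = \frac{3373}{3} + \frac{131}{36} = \frac{40607}{36} \approx 1128.0$)
$\left(O + 14036\right) + w = \left(\frac{40607}{36} + 14036\right) + \frac{151}{4} = \frac{545903}{36} + \frac{151}{4} = \frac{273631}{18}$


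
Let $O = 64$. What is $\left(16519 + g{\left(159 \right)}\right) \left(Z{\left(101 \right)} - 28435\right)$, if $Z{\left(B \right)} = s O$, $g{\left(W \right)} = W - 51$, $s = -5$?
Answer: $-478109385$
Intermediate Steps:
$g{\left(W \right)} = -51 + W$
$Z{\left(B \right)} = -320$ ($Z{\left(B \right)} = \left(-5\right) 64 = -320$)
$\left(16519 + g{\left(159 \right)}\right) \left(Z{\left(101 \right)} - 28435\right) = \left(16519 + \left(-51 + 159\right)\right) \left(-320 - 28435\right) = \left(16519 + 108\right) \left(-28755\right) = 16627 \left(-28755\right) = -478109385$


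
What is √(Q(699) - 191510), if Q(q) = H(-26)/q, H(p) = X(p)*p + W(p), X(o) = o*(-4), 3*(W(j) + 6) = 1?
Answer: I*√93573871567/699 ≈ 437.62*I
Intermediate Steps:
W(j) = -17/3 (W(j) = -6 + (⅓)*1 = -6 + ⅓ = -17/3)
X(o) = -4*o
H(p) = -17/3 - 4*p² (H(p) = (-4*p)*p - 17/3 = -4*p² - 17/3 = -17/3 - 4*p²)
Q(q) = -8129/(3*q) (Q(q) = (-17/3 - 4*(-26)²)/q = (-17/3 - 4*676)/q = (-17/3 - 2704)/q = -8129/(3*q))
√(Q(699) - 191510) = √(-8129/3/699 - 191510) = √(-8129/3*1/699 - 191510) = √(-8129/2097 - 191510) = √(-401604599/2097) = I*√93573871567/699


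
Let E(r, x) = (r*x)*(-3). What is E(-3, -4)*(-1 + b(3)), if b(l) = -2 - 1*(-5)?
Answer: -72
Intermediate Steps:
E(r, x) = -3*r*x
b(l) = 3 (b(l) = -2 + 5 = 3)
E(-3, -4)*(-1 + b(3)) = (-3*(-3)*(-4))*(-1 + 3) = -36*2 = -72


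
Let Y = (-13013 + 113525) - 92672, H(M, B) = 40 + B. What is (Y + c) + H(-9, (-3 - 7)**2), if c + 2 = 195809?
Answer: 203787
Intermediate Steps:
c = 195807 (c = -2 + 195809 = 195807)
Y = 7840 (Y = 100512 - 92672 = 7840)
(Y + c) + H(-9, (-3 - 7)**2) = (7840 + 195807) + (40 + (-3 - 7)**2) = 203647 + (40 + (-10)**2) = 203647 + (40 + 100) = 203647 + 140 = 203787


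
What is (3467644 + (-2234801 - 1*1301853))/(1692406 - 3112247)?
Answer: 69010/1419841 ≈ 0.048604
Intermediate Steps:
(3467644 + (-2234801 - 1*1301853))/(1692406 - 3112247) = (3467644 + (-2234801 - 1301853))/(-1419841) = (3467644 - 3536654)*(-1/1419841) = -69010*(-1/1419841) = 69010/1419841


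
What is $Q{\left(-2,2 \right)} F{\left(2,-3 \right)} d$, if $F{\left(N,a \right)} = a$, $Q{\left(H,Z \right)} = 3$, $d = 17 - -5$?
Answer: $-198$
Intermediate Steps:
$d = 22$ ($d = 17 + 5 = 22$)
$Q{\left(-2,2 \right)} F{\left(2,-3 \right)} d = 3 \left(-3\right) 22 = \left(-9\right) 22 = -198$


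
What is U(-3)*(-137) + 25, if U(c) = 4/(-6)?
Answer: 349/3 ≈ 116.33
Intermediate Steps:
U(c) = -2/3 (U(c) = 4*(-1/6) = -2/3)
U(-3)*(-137) + 25 = -2/3*(-137) + 25 = 274/3 + 25 = 349/3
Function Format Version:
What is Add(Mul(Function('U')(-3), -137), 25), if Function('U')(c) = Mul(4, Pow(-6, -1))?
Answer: Rational(349, 3) ≈ 116.33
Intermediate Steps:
Function('U')(c) = Rational(-2, 3) (Function('U')(c) = Mul(4, Rational(-1, 6)) = Rational(-2, 3))
Add(Mul(Function('U')(-3), -137), 25) = Add(Mul(Rational(-2, 3), -137), 25) = Add(Rational(274, 3), 25) = Rational(349, 3)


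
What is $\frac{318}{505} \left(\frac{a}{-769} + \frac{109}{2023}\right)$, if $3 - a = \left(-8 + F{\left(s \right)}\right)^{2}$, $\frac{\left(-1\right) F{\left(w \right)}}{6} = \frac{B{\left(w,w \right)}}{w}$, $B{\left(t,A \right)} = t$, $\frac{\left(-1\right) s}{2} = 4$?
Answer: $\frac{30162936}{157124387} \approx 0.19197$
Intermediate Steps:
$s = -8$ ($s = \left(-2\right) 4 = -8$)
$F{\left(w \right)} = -6$ ($F{\left(w \right)} = - 6 \frac{w}{w} = \left(-6\right) 1 = -6$)
$a = -193$ ($a = 3 - \left(-8 - 6\right)^{2} = 3 - \left(-14\right)^{2} = 3 - 196 = -193$)
$\frac{318}{505} \left(\frac{a}{-769} + \frac{109}{2023}\right) = \frac{318}{505} \left(- \frac{193}{-769} + \frac{109}{2023}\right) = 318 \cdot \frac{1}{505} \left(\left(-193\right) \left(- \frac{1}{769}\right) + 109 \cdot \frac{1}{2023}\right) = \frac{318 \left(\frac{193}{769} + \frac{109}{2023}\right)}{505} = \frac{318}{505} \cdot \frac{474260}{1555687} = \frac{30162936}{157124387}$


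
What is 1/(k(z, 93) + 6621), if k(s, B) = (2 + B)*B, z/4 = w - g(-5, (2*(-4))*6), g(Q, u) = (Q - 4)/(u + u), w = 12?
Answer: 1/15456 ≈ 6.4700e-5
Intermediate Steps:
g(Q, u) = (-4 + Q)/(2*u) (g(Q, u) = (-4 + Q)/((2*u)) = (-4 + Q)*(1/(2*u)) = (-4 + Q)/(2*u))
z = 381/8 (z = 4*(12 - (-4 - 5)/(2*((2*(-4))*6))) = 4*(12 - (-9)/(2*((-8*6)))) = 4*(12 - (-9)/(2*(-48))) = 4*(12 - (-1)*(-9)/(2*48)) = 4*(12 - 1*3/32) = 4*(12 - 3/32) = 4*(381/32) = 381/8 ≈ 47.625)
k(s, B) = B*(2 + B)
1/(k(z, 93) + 6621) = 1/(93*(2 + 93) + 6621) = 1/(93*95 + 6621) = 1/(8835 + 6621) = 1/15456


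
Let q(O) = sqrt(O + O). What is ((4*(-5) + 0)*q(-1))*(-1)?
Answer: 20*I*sqrt(2) ≈ 28.284*I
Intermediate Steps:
q(O) = sqrt(2)*sqrt(O) (q(O) = sqrt(2*O) = sqrt(2)*sqrt(O))
((4*(-5) + 0)*q(-1))*(-1) = ((4*(-5) + 0)*(sqrt(2)*sqrt(-1)))*(-1) = ((-20 + 0)*(sqrt(2)*I))*(-1) = -20*I*sqrt(2)*(-1) = 20*I*sqrt(2)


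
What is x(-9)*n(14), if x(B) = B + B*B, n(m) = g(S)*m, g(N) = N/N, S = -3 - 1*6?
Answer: 1008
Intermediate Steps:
S = -9 (S = -3 - 6 = -9)
g(N) = 1
n(m) = m (n(m) = 1*m = m)
x(B) = B + B**2
x(-9)*n(14) = -9*(1 - 9)*14 = -9*(-8)*14 = 72*14 = 1008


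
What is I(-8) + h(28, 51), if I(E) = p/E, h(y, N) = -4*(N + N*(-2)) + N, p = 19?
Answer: 2021/8 ≈ 252.63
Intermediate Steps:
h(y, N) = 5*N (h(y, N) = -4*(N - 2*N) + N = -(-4)*N + N = 4*N + N = 5*N)
I(E) = 19/E
I(-8) + h(28, 51) = 19/(-8) + 5*51 = 19*(-1/8) + 255 = -19/8 + 255 = 2021/8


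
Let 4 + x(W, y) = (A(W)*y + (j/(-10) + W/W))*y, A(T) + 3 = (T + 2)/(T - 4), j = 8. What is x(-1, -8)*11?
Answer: -11572/5 ≈ -2314.4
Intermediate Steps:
A(T) = -3 + (2 + T)/(-4 + T) (A(T) = -3 + (T + 2)/(T - 4) = -3 + (2 + T)/(-4 + T))
x(W, y) = -4 + y*(⅕ + 2*y*(7 - W)/(-4 + W)) (x(W, y) = -4 + ((2*(7 - W)/(-4 + W))*y + (8/(-10) + W/W))*y = -4 + (2*y*(7 - W)/(-4 + W) + (8*(-⅒) + 1))*y = -4 + (2*y*(7 - W)/(-4 + W) + (-⅘ + 1))*y = -4 + (2*y*(7 - W)/(-4 + W) + ⅕)*y = -4 + (⅕ + 2*y*(7 - W)/(-4 + W))*y = -4 + y*(⅕ + 2*y*(7 - W)/(-4 + W)))
x(-1, -8)*11 = (((-20 - 8)*(-4 - 1) + 10*(-8)²*(7 - 1*(-1)))/(5*(-4 - 1)))*11 = ((⅕)*(-28*(-5) + 10*64*(7 + 1))/(-5))*11 = ((⅕)*(-⅕)*(140 + 10*64*8))*11 = ((⅕)*(-⅕)*(140 + 5120))*11 = ((⅕)*(-⅕)*5260)*11 = -1052/5*11 = -11572/5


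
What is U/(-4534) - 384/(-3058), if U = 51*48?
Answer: -1436232/3466243 ≈ -0.41435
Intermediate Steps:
U = 2448
U/(-4534) - 384/(-3058) = 2448/(-4534) - 384/(-3058) = 2448*(-1/4534) - 384*(-1/3058) = -1224/2267 + 192/1529 = -1436232/3466243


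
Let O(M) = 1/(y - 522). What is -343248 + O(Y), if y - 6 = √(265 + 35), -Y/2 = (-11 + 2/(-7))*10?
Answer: -7607405467/22163 - 5*√3/132978 ≈ -3.4325e+5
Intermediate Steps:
Y = 1580/7 (Y = -2*(-11 + 2/(-7))*10 = -2*(-11 + 2*(-⅐))*10 = -2*(-11 - 2/7)*10 = -(-158)*10/7 = -2*(-790/7) = 1580/7 ≈ 225.71)
y = 6 + 10*√3 (y = 6 + √(265 + 35) = 6 + √300 = 6 + 10*√3 ≈ 23.320)
O(M) = 1/(-516 + 10*√3) (O(M) = 1/((6 + 10*√3) - 522) = 1/(-516 + 10*√3))
-343248 + O(Y) = -343248 + (-43/22163 - 5*√3/132978) = -7607405467/22163 - 5*√3/132978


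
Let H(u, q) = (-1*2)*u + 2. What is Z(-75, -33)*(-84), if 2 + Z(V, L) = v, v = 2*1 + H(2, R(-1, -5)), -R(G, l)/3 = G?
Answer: 168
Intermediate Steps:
R(G, l) = -3*G
H(u, q) = 2 - 2*u (H(u, q) = -2*u + 2 = 2 - 2*u)
v = 0 (v = 2*1 + (2 - 2*2) = 2 + (2 - 4) = 2 - 2 = 0)
Z(V, L) = -2 (Z(V, L) = -2 + 0 = -2)
Z(-75, -33)*(-84) = -2*(-84) = 168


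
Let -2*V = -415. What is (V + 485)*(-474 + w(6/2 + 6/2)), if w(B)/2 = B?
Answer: -319935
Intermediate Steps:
V = 415/2 (V = -½*(-415) = 415/2 ≈ 207.50)
w(B) = 2*B
(V + 485)*(-474 + w(6/2 + 6/2)) = (415/2 + 485)*(-474 + 2*(6/2 + 6/2)) = 1385*(-474 + 2*(6*(½) + 6*(½)))/2 = 1385*(-474 + 2*(3 + 3))/2 = 1385*(-474 + 2*6)/2 = 1385*(-474 + 12)/2 = (1385/2)*(-462) = -319935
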